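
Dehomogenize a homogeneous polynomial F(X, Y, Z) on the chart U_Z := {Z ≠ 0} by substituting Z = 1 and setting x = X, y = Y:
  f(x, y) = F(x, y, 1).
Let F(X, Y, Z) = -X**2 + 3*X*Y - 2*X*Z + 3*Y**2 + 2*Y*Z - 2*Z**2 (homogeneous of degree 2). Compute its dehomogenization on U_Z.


f(x, y) = -x**2 + 3*x*y - 2*x + 3*y**2 + 2*y - 2

On U_Z we set Z = 1. Each monomial c·X^i·Y^j·Z^k in F becomes c·x^i·y^j·1^k = c·x^i·y^j.
Substituting Z = 1: F(X, Y, 1) = -x**2 + 3*x*y - 2*x + 3*y**2 + 2*y - 2.
Note: deg(f) ≤ deg(F) = 2; strict inequality happens when F is divisible by Z (lost terms).


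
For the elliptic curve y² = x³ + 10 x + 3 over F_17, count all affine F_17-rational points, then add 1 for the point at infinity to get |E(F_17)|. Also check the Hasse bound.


Affine points = {(3, 3), (3, 14), (5, 5), (5, 12), (7, 5), (7, 12), (8, 0), (10, 7), (10, 10), (11, 4), (11, 13), (12, 7), (12, 10), (13, 1), (13, 16), (15, 3), (15, 14), (16, 3), (16, 14)}; affine count = 19; |E(F_17)| = 20.

Discriminant check: Δ ∝ 4a³ + 27b² = 4·10³ + 27·3² = 4·1000 + 27·9 ≡ 10 (mod 17). Nonzero ⇒ E is nonsingular.
For each x ∈ F_17, compute rhs = x³ + 10·x + 3 mod 17, then count y ∈ F_17 with y² ≡ rhs.
  x = 0: rhs = 3, matching y values: none (0 points).
  x = 1: rhs = 14, matching y values: none (0 points).
  x = 2: rhs = 14, matching y values: none (0 points).
  x = 3: rhs = 9, matching y values: 3, 14 (2 points).
  x = 4: rhs = 5, matching y values: none (0 points).
  x = 5: rhs = 8, matching y values: 5, 12 (2 points).
  x = 6: rhs = 7, matching y values: none (0 points).
  x = 7: rhs = 8, matching y values: 5, 12 (2 points).
  x = 8: rhs = 0, matching y values: 0 (1 points).
  x = 9: rhs = 6, matching y values: none (0 points).
  x = 10: rhs = 15, matching y values: 7, 10 (2 points).
  x = 11: rhs = 16, matching y values: 4, 13 (2 points).
  x = 12: rhs = 15, matching y values: 7, 10 (2 points).
  x = 13: rhs = 1, matching y values: 1, 16 (2 points).
  x = 14: rhs = 14, matching y values: none (0 points).
  x = 15: rhs = 9, matching y values: 3, 14 (2 points).
  x = 16: rhs = 9, matching y values: 3, 14 (2 points).
Total affine count: 19.
Full point count |E(F_17)| = 19 + 1 = 20.
Hasse bound: |20 − (17+1)| = |2| = 2 ≤ 2√17 ≈ 8.2462 ✓.


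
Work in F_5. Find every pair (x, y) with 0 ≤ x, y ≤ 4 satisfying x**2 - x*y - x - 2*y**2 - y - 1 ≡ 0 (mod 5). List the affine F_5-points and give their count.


Affine F_5-points: {(1, 1), (1, 3), (3, 0), (3, 3)}; count = 4.

For each of the 25 pairs (x, y) ∈ F_5², evaluate f(x, y) mod 5. Record the zeros.
  x = 0: [0↦4, 1↦1, 2↦4, 3↦3, 4↦3]  zeros at y ∈ ∅
  x = 1: [0↦4, 1↦0, 2↦2, 3↦0, 4↦4]  zeros at y ∈ {1, 3}
  x = 2: [0↦1, 1↦1, 2↦2, 3↦4, 4↦2]  zeros at y ∈ ∅
  x = 3: [0↦0, 1↦4, 2↦4, 3↦0, 4↦2]  zeros at y ∈ {0, 3}
  x = 4: [0↦1, 1↦4, 2↦3, 3↦3, 4↦4]  zeros at y ∈ ∅
Collecting zeros: affine points = {(1, 1), (1, 3), (3, 0), (3, 3)}.
Total count |C(F_5)_aff| = 4.


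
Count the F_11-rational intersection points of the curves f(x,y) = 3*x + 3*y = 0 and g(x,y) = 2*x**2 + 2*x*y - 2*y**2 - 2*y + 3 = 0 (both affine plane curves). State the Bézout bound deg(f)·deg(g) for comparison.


Common zeros: ∅; count = 0; Bézout bound = 2.

deg(f) = 1, deg(g) = 2, so Bézout bound = 2.
Scan x ∈ F_11. For each x, list the y ∈ F_11 with f(x, y) ≡ 0 and those with g(x, y) ≡ 0 (mod 11); the common zeros in that column are the intersection.
  x = 0: f ≡ 0 at y ∈ {0}; g ≡ 0 at y ∈ ∅; common: ∅.
  x = 1: f ≡ 0 at y ∈ {10}; g ≡ 0 at y ∈ ∅; common: ∅.
  x = 2: f ≡ 0 at y ∈ {9}; g ≡ 0 at y ∈ {0, 1}; common: ∅.
  x = 3: f ≡ 0 at y ∈ {8}; g ≡ 0 at y ∈ ∅; common: ∅.
  x = 4: f ≡ 0 at y ∈ {7}; g ≡ 0 at y ∈ ∅; common: ∅.
  x = 5: f ≡ 0 at y ∈ {6}; g ≡ 0 at y ∈ {7, 8}; common: ∅.
  x = 6: f ≡ 0 at y ∈ {5}; g ≡ 0 at y ∈ ∅; common: ∅.
  x = 7: f ≡ 0 at y ∈ {4}; g ≡ 0 at y ∈ ∅; common: ∅.
  x = 8: f ≡ 0 at y ∈ {3}; g ≡ 0 at y ∈ {1, 6}; common: ∅.
  x = 9: f ≡ 0 at y ∈ {2}; g ≡ 0 at y ∈ {0, 8}; common: ∅.
  x = 10: f ≡ 0 at y ∈ {1}; g ≡ 0 at y ∈ {2, 7}; common: ∅.
Collecting: common zeros = ∅, so the count is 0.
Comparison with the Bézout bound: 0 ≤ 2 = deg(f)·deg(g), as expected for curves with no common component (the affine F_11-count falls short of the bound because intersections may lie at infinity, over extension fields, or carry multiplicity).


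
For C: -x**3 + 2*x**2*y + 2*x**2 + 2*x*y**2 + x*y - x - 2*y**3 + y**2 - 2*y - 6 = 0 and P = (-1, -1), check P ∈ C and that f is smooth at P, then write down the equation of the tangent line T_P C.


Tangent line at P: -3*x - 5*y - 8 = 0.

Step 1: f(-1, -1) = 0, so P lies on C.
Step 2: partial derivatives
  f_x(x, y) = -3*x**2 + 4*x*y + 4*x + 2*y**2 + y - 1, f_y(x, y) = 2*x**2 + 4*x*y + x - 6*y**2 + 2*y - 2.
  f_x(P) = -3, f_y(P) = -5 (gradient nonzero, so P is smooth).
Step 3: tangent line at P: -3·(x − -1) + -5·(y − -1) = 0.
Expanding: -3*x - 5*y - 8 = 0.


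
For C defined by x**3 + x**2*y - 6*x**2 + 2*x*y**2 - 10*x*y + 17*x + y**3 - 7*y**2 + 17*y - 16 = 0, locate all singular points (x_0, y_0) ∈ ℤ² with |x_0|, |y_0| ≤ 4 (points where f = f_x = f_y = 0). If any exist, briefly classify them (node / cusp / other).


Singular points: {(1, 2)}; classification: node.

Compute partial derivatives:
  f_x = 3*x**2 + 2*x*y - 12*x + 2*y**2 - 10*y + 17.
  f_y = x**2 + 4*x*y - 10*x + 3*y**2 - 14*y + 17.
Scan x_0 ∈ {−4, ..., 4}. For each x_0, f_y(x_0, y) is a polynomial in y; find its integer roots y ∈ {−4, ..., 4}, then test f_x and f at those candidates.
  x = -4: f_y(-4, y) = 3*y**2 - 30*y + 73; no integer root y with |y| ≤ 4.
  x = -3: f_y(-3, y) = 3*y**2 - 26*y + 56; vanishes at y ∈ {4}. (-3, 4): f_x = 48 ≠ 0.
  x = -2: f_y(-2, y) = 3*y**2 - 22*y + 41; no integer root y with |y| ≤ 4.
  x = -1: f_y(-1, y) = 3*y**2 - 18*y + 28; no integer root y with |y| ≤ 4.
  x = 0: f_y(0, y) = 3*y**2 - 14*y + 17; no integer root y with |y| ≤ 4.
  x = 1: f_y(1, y) = 3*y**2 - 10*y + 8; vanishes at y ∈ {2}. (1, 2): f_x = 0, f = 0 — SINGULAR.
  x = 2: f_y(2, y) = 3*y**2 - 6*y + 1; no integer root y with |y| ≤ 4.
  x = 3: f_y(3, y) = 3*y**2 - 2*y - 4; no integer root y with |y| ≤ 4.
  x = 4: f_y(4, y) = 3*y**2 + 2*y - 7; no integer root y with |y| ≤ 4.
Only singular point on the grid: (1, 2).
Classify: substitute x = 1 + u, y = 2 + v and expand: f = u**3 + u**2*v - u**2 + 2*u*v**2 + v**3 + v**2.
No constant or linear terms (consistent with a singular point). Quadratic part: -u**2 + v**2. Cubic part: u**3 + u**2*v + 2*u*v**2 + v**3.
The quadratic part v**2 - u**2 = (v − u)(v + u) splits into two distinct linear factors, so there are two distinct tangent lines y − 2 = ±(x − 1) — this is a node (ordinary double point).
Classification: node.


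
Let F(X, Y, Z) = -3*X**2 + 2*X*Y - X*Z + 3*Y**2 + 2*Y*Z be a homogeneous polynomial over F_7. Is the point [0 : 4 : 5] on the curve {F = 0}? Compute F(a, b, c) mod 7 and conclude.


F(0,4,5) ≡ 4 (mod 7); P is NOT on the curve.

Evaluate F(0, 4, 5) term-by-term (mod 7).
  -3*X**2 ↦ -3·0·1·1 = 0
  2*X*Y ↦ 2·0·4·1 = 0
  -X*Z ↦ -1·0·1·5 = 0
  3*Y**2 ↦ 3·1·16·1 = 48
  2*Y*Z ↦ 2·1·4·5 = 40
Sum: F(0, 4, 5) = (0) + (0) + (0) + (48) + (40) = 88.
Reducing mod 7: 88 ≡ 4 (mod 7).
Since F(a, b, c) ≡ 4 ≠ 0 (mod 7), P does NOT lie on the curve.


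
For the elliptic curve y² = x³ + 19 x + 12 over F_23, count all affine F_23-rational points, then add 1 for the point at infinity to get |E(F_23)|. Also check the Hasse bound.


Affine points = {(0, 9), (0, 14), (1, 3), (1, 20), (2, 9), (2, 14), (3, 2), (3, 21), (5, 5), (5, 18), (8, 3), (8, 20), (10, 11), (10, 12), (12, 6), (12, 17), (13, 8), (13, 15), (14, 3), (14, 20), (17, 2), (17, 21), (21, 9), (21, 14)}; affine count = 24; |E(F_23)| = 25.

Discriminant check: Δ ∝ 4a³ + 27b² = 4·19³ + 27·12² = 4·6859 + 27·144 ≡ 21 (mod 23). Nonzero ⇒ E is nonsingular.
For each x ∈ F_23, compute rhs = x³ + 19·x + 12 mod 23, then count y ∈ F_23 with y² ≡ rhs.
  x = 0: rhs = 12, matching y values: 9, 14 (2 points).
  x = 1: rhs = 9, matching y values: 3, 20 (2 points).
  x = 2: rhs = 12, matching y values: 9, 14 (2 points).
  x = 3: rhs = 4, matching y values: 2, 21 (2 points).
  x = 4: rhs = 14, matching y values: none (0 points).
  x = 5: rhs = 2, matching y values: 5, 18 (2 points).
  x = 6: rhs = 20, matching y values: none (0 points).
  x = 7: rhs = 5, matching y values: none (0 points).
  x = 8: rhs = 9, matching y values: 3, 20 (2 points).
  x = 9: rhs = 15, matching y values: none (0 points).
  x = 10: rhs = 6, matching y values: 11, 12 (2 points).
  x = 11: rhs = 11, matching y values: none (0 points).
  x = 12: rhs = 13, matching y values: 6, 17 (2 points).
  x = 13: rhs = 18, matching y values: 8, 15 (2 points).
  x = 14: rhs = 9, matching y values: 3, 20 (2 points).
  x = 15: rhs = 15, matching y values: none (0 points).
  x = 16: rhs = 19, matching y values: none (0 points).
  x = 17: rhs = 4, matching y values: 2, 21 (2 points).
  x = 18: rhs = 22, matching y values: none (0 points).
  x = 19: rhs = 10, matching y values: none (0 points).
  x = 20: rhs = 20, matching y values: none (0 points).
  x = 21: rhs = 12, matching y values: 9, 14 (2 points).
  x = 22: rhs = 15, matching y values: none (0 points).
Total affine count: 24.
Full point count |E(F_23)| = 24 + 1 = 25.
Hasse bound: |25 − (23+1)| = |1| = 1 ≤ 2√23 ≈ 9.5917 ✓.


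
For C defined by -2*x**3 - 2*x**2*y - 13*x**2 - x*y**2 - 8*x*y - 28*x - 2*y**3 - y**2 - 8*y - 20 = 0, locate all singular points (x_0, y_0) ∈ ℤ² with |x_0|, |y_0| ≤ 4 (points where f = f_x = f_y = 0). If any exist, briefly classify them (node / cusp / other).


Singular points: {(-2, 0)}; classification: node.

Compute partial derivatives:
  f_x = -6*x**2 - 4*x*y - 26*x - y**2 - 8*y - 28.
  f_y = -2*x**2 - 2*x*y - 8*x - 6*y**2 - 2*y - 8.
Scan x_0 ∈ {−4, ..., 4}. For each x_0, f_y(x_0, y) is a polynomial in y; find its integer roots y ∈ {−4, ..., 4}, then test f_x and f at those candidates.
  x = -4: f_y(-4, y) = -6*y**2 + 6*y - 8; no integer root y with |y| ≤ 4.
  x = -3: f_y(-3, y) = -6*y**2 + 4*y - 2; no integer root y with |y| ≤ 4.
  x = -2: f_y(-2, y) = -6*y**2 + 2*y; vanishes at y ∈ {0}. (-2, 0): f_x = 0, f = 0 — SINGULAR.
  x = -1: f_y(-1, y) = -6*y**2 - 2; no integer root y with |y| ≤ 4.
  x = 0: f_y(0, y) = -6*y**2 - 2*y - 8; no integer root y with |y| ≤ 4.
  x = 1: f_y(1, y) = -6*y**2 - 4*y - 18; no integer root y with |y| ≤ 4.
  x = 2: f_y(2, y) = -6*y**2 - 6*y - 32; no integer root y with |y| ≤ 4.
  x = 3: f_y(3, y) = -6*y**2 - 8*y - 50; no integer root y with |y| ≤ 4.
  x = 4: f_y(4, y) = -6*y**2 - 10*y - 72; no integer root y with |y| ≤ 4.
Only singular point on the grid: (-2, 0).
Classify: substitute x = -2 + u, y = 0 + v and expand: f = -2*u**3 - 2*u**2*v - u**2 - u*v**2 - 2*v**3 + v**2.
No constant or linear terms (consistent with a singular point). Quadratic part: -u**2 + v**2. Cubic part: -2*u**3 - 2*u**2*v - u*v**2 - 2*v**3.
The quadratic part v**2 - u**2 = (v − u)(v + u) splits into two distinct linear factors, so there are two distinct tangent lines y − 0 = ±(x − -2) — this is a node (ordinary double point).
Classification: node.


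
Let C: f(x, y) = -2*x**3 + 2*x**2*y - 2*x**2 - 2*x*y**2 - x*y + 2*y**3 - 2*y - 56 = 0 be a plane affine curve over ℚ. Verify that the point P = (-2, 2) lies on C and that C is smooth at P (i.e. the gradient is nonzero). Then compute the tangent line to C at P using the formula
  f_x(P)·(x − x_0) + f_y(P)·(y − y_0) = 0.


Tangent line at P: -42*x + 48*y - 180 = 0.

Step 1: f(-2, 2) = 0, so P lies on C.
Step 2: partial derivatives
  f_x(x, y) = -6*x**2 + 4*x*y - 4*x - 2*y**2 - y, f_y(x, y) = 2*x**2 - 4*x*y - x + 6*y**2 - 2.
  f_x(P) = -42, f_y(P) = 48 (gradient nonzero, so P is smooth).
Step 3: tangent line at P: -42·(x − -2) + 48·(y − 2) = 0.
Expanding: -42*x + 48*y - 180 = 0.


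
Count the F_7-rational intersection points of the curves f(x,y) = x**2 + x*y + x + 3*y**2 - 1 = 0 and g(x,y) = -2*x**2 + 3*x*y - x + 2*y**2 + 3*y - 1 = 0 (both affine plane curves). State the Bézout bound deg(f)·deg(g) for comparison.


Common zeros: ∅; count = 0; Bézout bound = 4.

deg(f) = 2, deg(g) = 2, so Bézout bound = 4.
Scan x ∈ F_7. For each x, list the y ∈ F_7 with f(x, y) ≡ 0 and those with g(x, y) ≡ 0 (mod 7); the common zeros in that column are the intersection.
  x = 0: f ≡ 0 at y ∈ ∅; g ≡ 0 at y ∈ ∅; common: ∅.
  x = 1: f ≡ 0 at y ∈ ∅; g ≡ 0 at y ∈ ∅; common: ∅.
  x = 2: f ≡ 0 at y ∈ {2}; g ≡ 0 at y ∈ {1, 5}; common: ∅.
  x = 3: f ≡ 0 at y ∈ ∅; g ≡ 0 at y ∈ ∅; common: ∅.
  x = 4: f ≡ 0 at y ∈ ∅; g ≡ 0 at y ∈ ∅; common: ∅.
  x = 5: f ≡ 0 at y ∈ ∅; g ≡ 0 at y ∈ {0, 5}; common: ∅.
  x = 6: f ≡ 0 at y ∈ ∅; g ≡ 0 at y ∈ {1, 6}; common: ∅.
Collecting: common zeros = ∅, so the count is 0.
Comparison with the Bézout bound: 0 ≤ 4 = deg(f)·deg(g), as expected for curves with no common component (the affine F_7-count falls short of the bound because intersections may lie at infinity, over extension fields, or carry multiplicity).


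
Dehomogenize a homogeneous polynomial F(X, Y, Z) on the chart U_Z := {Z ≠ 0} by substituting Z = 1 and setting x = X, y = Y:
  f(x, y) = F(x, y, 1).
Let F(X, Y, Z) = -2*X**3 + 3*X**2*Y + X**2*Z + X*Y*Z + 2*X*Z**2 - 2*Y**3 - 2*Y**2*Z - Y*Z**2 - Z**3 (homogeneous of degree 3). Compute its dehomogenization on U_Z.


f(x, y) = -2*x**3 + 3*x**2*y + x**2 + x*y + 2*x - 2*y**3 - 2*y**2 - y - 1

On U_Z we set Z = 1. Each monomial c·X^i·Y^j·Z^k in F becomes c·x^i·y^j·1^k = c·x^i·y^j.
Substituting Z = 1: F(X, Y, 1) = -2*x**3 + 3*x**2*y + x**2 + x*y + 2*x - 2*y**3 - 2*y**2 - y - 1.
Note: deg(f) ≤ deg(F) = 3; strict inequality happens when F is divisible by Z (lost terms).


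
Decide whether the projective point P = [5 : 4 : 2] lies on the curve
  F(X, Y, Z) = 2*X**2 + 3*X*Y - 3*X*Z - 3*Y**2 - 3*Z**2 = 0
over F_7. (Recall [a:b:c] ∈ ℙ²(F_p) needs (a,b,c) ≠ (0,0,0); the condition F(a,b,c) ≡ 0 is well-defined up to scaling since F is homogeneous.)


F(5,4,2) ≡ 6 (mod 7); P is NOT on the curve.

Evaluate F(5, 4, 2) term-by-term (mod 7).
  2*X**2 ↦ 2·25·1·1 = 50
  3*X*Y ↦ 3·5·4·1 = 60
  -3*X*Z ↦ -3·5·1·2 = -30
  -3*Y**2 ↦ -3·1·16·1 = -48
  -3*Z**2 ↦ -3·1·1·4 = -12
Sum: F(5, 4, 2) = (50) + (60) + (-30) + (-48) + (-12) = 20.
Reducing mod 7: 20 ≡ 6 (mod 7).
Since F(a, b, c) ≡ 6 ≠ 0 (mod 7), P does NOT lie on the curve.


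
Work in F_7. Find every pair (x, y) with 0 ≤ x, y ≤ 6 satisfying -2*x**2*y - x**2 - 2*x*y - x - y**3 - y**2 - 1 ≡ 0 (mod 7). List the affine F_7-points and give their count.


Affine F_7-points: {(2, 0), (2, 1), (2, 5), (3, 4), (4, 0), (4, 1), (4, 5)}; count = 7.

For each of the 49 pairs (x, y) ∈ F_7², evaluate f(x, y) mod 7. Record the zeros.
  x = 0: [0↦6, 1↦4, 2↦1, 3↦5, 4↦3, 5↦3, 6↦6]  zeros at y ∈ ∅
  x = 1: [0↦4, 1↦5, 2↦5, 3↦5, 4↦6, 5↦2, 6↦1]  zeros at y ∈ ∅
  x = 2: [0↦0, 1↦0, 2↦6, 3↦5, 4↦5, 5↦0, 6↦5]  zeros at y ∈ {0, 1, 5}
  x = 3: [0↦1, 1↦3, 2↦4, 3↦5, 4↦0, 5↦4, 6↦4]  zeros at y ∈ {4}
  x = 4: [0↦0, 1↦0, 2↦6, 3↦5, 4↦5, 5↦0, 6↦5]  zeros at y ∈ {0, 1, 5}
  x = 5: [0↦4, 1↦5, 2↦5, 3↦5, 4↦6, 5↦2, 6↦1]  zeros at y ∈ ∅
  x = 6: [0↦6, 1↦4, 2↦1, 3↦5, 4↦3, 5↦3, 6↦6]  zeros at y ∈ ∅
Collecting zeros: affine points = {(2, 0), (2, 1), (2, 5), (3, 4), (4, 0), (4, 1), (4, 5)}.
Total count |C(F_7)_aff| = 7.


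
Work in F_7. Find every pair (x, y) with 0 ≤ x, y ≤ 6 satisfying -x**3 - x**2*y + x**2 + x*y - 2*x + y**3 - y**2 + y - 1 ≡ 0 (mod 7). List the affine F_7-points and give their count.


Affine F_7-points: {(0, 1), (1, 4), (2, 2), (2, 4), (6, 5)}; count = 5.

For each of the 49 pairs (x, y) ∈ F_7², evaluate f(x, y) mod 7. Record the zeros.
  x = 0: [0↦6, 1↦0, 2↦5, 3↦6, 4↦2, 5↦6, 6↦3]  zeros at y ∈ {1}
  x = 1: [0↦4, 1↦5, 2↦3, 3↦4, 4↦0, 5↦4, 6↦1]  zeros at y ∈ {4}
  x = 2: [0↦5, 1↦4, 2↦0, 3↦6, 4↦0, 5↦2, 6↦4]  zeros at y ∈ {2, 4}
  x = 3: [0↦3, 1↦5, 2↦4, 3↦6, 4↦3, 5↦1, 6↦6]  zeros at y ∈ ∅
  x = 4: [0↦6, 1↦2, 2↦2, 3↦5, 4↦3, 5↦2, 6↦1]  zeros at y ∈ ∅
  x = 5: [0↦1, 1↦3, 2↦2, 3↦4, 4↦1, 5↦6, 6↦4]  zeros at y ∈ ∅
  x = 6: [0↦3, 1↦2, 2↦5, 3↦4, 4↦5, 5↦0, 6↦2]  zeros at y ∈ {5}
Collecting zeros: affine points = {(0, 1), (1, 4), (2, 2), (2, 4), (6, 5)}.
Total count |C(F_7)_aff| = 5.


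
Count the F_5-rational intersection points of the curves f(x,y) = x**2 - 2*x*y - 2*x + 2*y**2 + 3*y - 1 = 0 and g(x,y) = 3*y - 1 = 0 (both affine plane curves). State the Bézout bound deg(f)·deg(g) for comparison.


Common zeros: {(2, 2), (4, 2)}; count = 2; Bézout bound = 2.

deg(f) = 2, deg(g) = 1, so Bézout bound = 2.
Scan x ∈ F_5. For each x, list the y ∈ F_5 with f(x, y) ≡ 0 and those with g(x, y) ≡ 0 (mod 5); the common zeros in that column are the intersection.
  x = 0: f ≡ 0 at y ∈ ∅; g ≡ 0 at y ∈ {2}; common: ∅.
  x = 1: f ≡ 0 at y ∈ ∅; g ≡ 0 at y ∈ {2}; common: ∅.
  x = 2: f ≡ 0 at y ∈ {1, 2}; g ≡ 0 at y ∈ {2}; common: {2}.
  x = 3: f ≡ 0 at y ∈ ∅; g ≡ 0 at y ∈ {2}; common: ∅.
  x = 4: f ≡ 0 at y ∈ {2, 3}; g ≡ 0 at y ∈ {2}; common: {2}.
Collecting: common zeros = {(2, 2), (4, 2)}, so the count is 2.
Comparison with the Bézout bound: 2 ≤ 2 = deg(f)·deg(g), as expected for curves with no common component (the bound is attained).


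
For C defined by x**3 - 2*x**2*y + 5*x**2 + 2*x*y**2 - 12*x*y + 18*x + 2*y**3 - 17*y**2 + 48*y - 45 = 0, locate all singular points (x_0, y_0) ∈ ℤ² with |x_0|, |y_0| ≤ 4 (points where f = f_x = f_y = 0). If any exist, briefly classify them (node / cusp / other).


Singular points: {(0, 3)}; classification: node.

Compute partial derivatives:
  f_x = 3*x**2 - 4*x*y + 10*x + 2*y**2 - 12*y + 18.
  f_y = -2*x**2 + 4*x*y - 12*x + 6*y**2 - 34*y + 48.
Scan x_0 ∈ {−4, ..., 4}. For each x_0, f_y(x_0, y) is a polynomial in y; find its integer roots y ∈ {−4, ..., 4}, then test f_x and f at those candidates.
  x = -4: f_y(-4, y) = 6*y**2 - 50*y + 64; no integer root y with |y| ≤ 4.
  x = -3: f_y(-3, y) = 6*y**2 - 46*y + 66; no integer root y with |y| ≤ 4.
  x = -2: f_y(-2, y) = 6*y**2 - 42*y + 64; no integer root y with |y| ≤ 4.
  x = -1: f_y(-1, y) = 6*y**2 - 38*y + 58; no integer root y with |y| ≤ 4.
  x = 0: f_y(0, y) = 6*y**2 - 34*y + 48; vanishes at y ∈ {3}. (0, 3): f_x = 0, f = 0 — SINGULAR.
  x = 1: f_y(1, y) = 6*y**2 - 30*y + 34; no integer root y with |y| ≤ 4.
  x = 2: f_y(2, y) = 6*y**2 - 26*y + 16; no integer root y with |y| ≤ 4.
  x = 3: f_y(3, y) = 6*y**2 - 22*y - 6; no integer root y with |y| ≤ 4.
  x = 4: f_y(4, y) = 6*y**2 - 18*y - 32; no integer root y with |y| ≤ 4.
Only singular point on the grid: (0, 3).
Classify: substitute x = 0 + u, y = 3 + v and expand: f = u**3 - 2*u**2*v - u**2 + 2*u*v**2 + 2*v**3 + v**2.
No constant or linear terms (consistent with a singular point). Quadratic part: -u**2 + v**2. Cubic part: u**3 - 2*u**2*v + 2*u*v**2 + 2*v**3.
The quadratic part v**2 - u**2 = (v − u)(v + u) splits into two distinct linear factors, so there are two distinct tangent lines y − 3 = ±(x − 0) — this is a node (ordinary double point).
Classification: node.


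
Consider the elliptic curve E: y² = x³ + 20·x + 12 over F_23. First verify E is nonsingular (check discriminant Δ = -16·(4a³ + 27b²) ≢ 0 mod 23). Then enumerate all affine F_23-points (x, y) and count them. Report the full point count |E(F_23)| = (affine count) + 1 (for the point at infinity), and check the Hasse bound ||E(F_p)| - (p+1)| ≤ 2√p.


Affine points = {(0, 9), (0, 14), (4, 8), (4, 15), (6, 7), (6, 16), (7, 9), (7, 14), (9, 1), (9, 22), (10, 4), (10, 19), (12, 5), (12, 18), (13, 10), (13, 13), (14, 0), (16, 9), (16, 14), (19, 11), (19, 12)}; affine count = 21; |E(F_23)| = 22.

Discriminant check: Δ ∝ 4a³ + 27b² = 4·20³ + 27·12² = 4·8000 + 27·144 ≡ 8 (mod 23). Nonzero ⇒ E is nonsingular.
For each x ∈ F_23, compute rhs = x³ + 20·x + 12 mod 23, then count y ∈ F_23 with y² ≡ rhs.
  x = 0: rhs = 12, matching y values: 9, 14 (2 points).
  x = 1: rhs = 10, matching y values: none (0 points).
  x = 2: rhs = 14, matching y values: none (0 points).
  x = 3: rhs = 7, matching y values: none (0 points).
  x = 4: rhs = 18, matching y values: 8, 15 (2 points).
  x = 5: rhs = 7, matching y values: none (0 points).
  x = 6: rhs = 3, matching y values: 7, 16 (2 points).
  x = 7: rhs = 12, matching y values: 9, 14 (2 points).
  x = 8: rhs = 17, matching y values: none (0 points).
  x = 9: rhs = 1, matching y values: 1, 22 (2 points).
  x = 10: rhs = 16, matching y values: 4, 19 (2 points).
  x = 11: rhs = 22, matching y values: none (0 points).
  x = 12: rhs = 2, matching y values: 5, 18 (2 points).
  x = 13: rhs = 8, matching y values: 10, 13 (2 points).
  x = 14: rhs = 0, matching y values: 0 (1 points).
  x = 15: rhs = 7, matching y values: none (0 points).
  x = 16: rhs = 12, matching y values: 9, 14 (2 points).
  x = 17: rhs = 21, matching y values: none (0 points).
  x = 18: rhs = 17, matching y values: none (0 points).
  x = 19: rhs = 6, matching y values: 11, 12 (2 points).
  x = 20: rhs = 17, matching y values: none (0 points).
  x = 21: rhs = 10, matching y values: none (0 points).
  x = 22: rhs = 14, matching y values: none (0 points).
Total affine count: 21.
Full point count |E(F_23)| = 21 + 1 = 22.
Hasse bound: |22 − (23+1)| = |-2| = 2 ≤ 2√23 ≈ 9.5917 ✓.


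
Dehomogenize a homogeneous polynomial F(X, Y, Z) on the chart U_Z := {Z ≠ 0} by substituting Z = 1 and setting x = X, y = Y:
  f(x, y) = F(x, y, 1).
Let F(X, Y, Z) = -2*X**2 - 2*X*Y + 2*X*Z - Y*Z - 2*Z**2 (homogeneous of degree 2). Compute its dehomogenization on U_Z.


f(x, y) = -2*x**2 - 2*x*y + 2*x - y - 2

On U_Z we set Z = 1. Each monomial c·X^i·Y^j·Z^k in F becomes c·x^i·y^j·1^k = c·x^i·y^j.
Substituting Z = 1: F(X, Y, 1) = -2*x**2 - 2*x*y + 2*x - y - 2.
Note: deg(f) ≤ deg(F) = 2; strict inequality happens when F is divisible by Z (lost terms).


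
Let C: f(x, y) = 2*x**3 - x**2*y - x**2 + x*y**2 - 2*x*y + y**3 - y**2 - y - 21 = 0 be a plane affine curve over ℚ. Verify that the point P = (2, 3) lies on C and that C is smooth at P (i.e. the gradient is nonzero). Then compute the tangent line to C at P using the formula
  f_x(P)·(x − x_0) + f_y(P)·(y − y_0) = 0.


Tangent line at P: 11*x + 24*y - 94 = 0.

Step 1: f(2, 3) = 0, so P lies on C.
Step 2: partial derivatives
  f_x(x, y) = 6*x**2 - 2*x*y - 2*x + y**2 - 2*y, f_y(x, y) = -x**2 + 2*x*y - 2*x + 3*y**2 - 2*y - 1.
  f_x(P) = 11, f_y(P) = 24 (gradient nonzero, so P is smooth).
Step 3: tangent line at P: 11·(x − 2) + 24·(y − 3) = 0.
Expanding: 11*x + 24*y - 94 = 0.


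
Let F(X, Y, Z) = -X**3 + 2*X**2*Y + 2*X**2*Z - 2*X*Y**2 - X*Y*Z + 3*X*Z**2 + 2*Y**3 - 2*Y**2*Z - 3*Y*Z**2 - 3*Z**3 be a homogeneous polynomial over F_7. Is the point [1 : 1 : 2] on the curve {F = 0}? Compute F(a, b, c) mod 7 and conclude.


F(1,1,2) ≡ 3 (mod 7); P is NOT on the curve.

Evaluate F(1, 1, 2) term-by-term (mod 7).
  -X**3 ↦ -1·1·1·1 = -1
  2*X**2*Y ↦ 2·1·1·1 = 2
  2*X**2*Z ↦ 2·1·1·2 = 4
  -2*X*Y**2 ↦ -2·1·1·1 = -2
  -X*Y*Z ↦ -1·1·1·2 = -2
  3*X*Z**2 ↦ 3·1·1·4 = 12
  2*Y**3 ↦ 2·1·1·1 = 2
  -2*Y**2*Z ↦ -2·1·1·2 = -4
  -3*Y*Z**2 ↦ -3·1·1·4 = -12
  -3*Z**3 ↦ -3·1·1·8 = -24
Sum: F(1, 1, 2) = (-1) + (2) + (4) + (-2) + (-2) + (12) + (2) + (-4) + (-12) + (-24) = -25.
Reducing mod 7: -25 ≡ 3 (mod 7).
Since F(a, b, c) ≡ 3 ≠ 0 (mod 7), P does NOT lie on the curve.


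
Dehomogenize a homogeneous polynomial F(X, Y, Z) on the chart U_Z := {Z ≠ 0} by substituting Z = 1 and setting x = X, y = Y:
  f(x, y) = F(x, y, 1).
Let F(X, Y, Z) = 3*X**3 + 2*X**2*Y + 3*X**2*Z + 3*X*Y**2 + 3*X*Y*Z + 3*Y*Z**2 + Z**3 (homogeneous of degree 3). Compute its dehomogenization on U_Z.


f(x, y) = 3*x**3 + 2*x**2*y + 3*x**2 + 3*x*y**2 + 3*x*y + 3*y + 1

On U_Z we set Z = 1. Each monomial c·X^i·Y^j·Z^k in F becomes c·x^i·y^j·1^k = c·x^i·y^j.
Substituting Z = 1: F(X, Y, 1) = 3*x**3 + 2*x**2*y + 3*x**2 + 3*x*y**2 + 3*x*y + 3*y + 1.
Note: deg(f) ≤ deg(F) = 3; strict inequality happens when F is divisible by Z (lost terms).


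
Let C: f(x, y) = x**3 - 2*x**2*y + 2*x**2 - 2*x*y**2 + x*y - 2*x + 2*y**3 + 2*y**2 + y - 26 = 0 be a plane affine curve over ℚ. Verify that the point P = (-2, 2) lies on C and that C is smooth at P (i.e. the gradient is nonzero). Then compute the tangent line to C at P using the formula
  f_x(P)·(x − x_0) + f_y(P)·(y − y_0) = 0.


Tangent line at P: 12*x + 39*y - 54 = 0.

Step 1: f(-2, 2) = 0, so P lies on C.
Step 2: partial derivatives
  f_x(x, y) = 3*x**2 - 4*x*y + 4*x - 2*y**2 + y - 2, f_y(x, y) = -2*x**2 - 4*x*y + x + 6*y**2 + 4*y + 1.
  f_x(P) = 12, f_y(P) = 39 (gradient nonzero, so P is smooth).
Step 3: tangent line at P: 12·(x − -2) + 39·(y − 2) = 0.
Expanding: 12*x + 39*y - 54 = 0.


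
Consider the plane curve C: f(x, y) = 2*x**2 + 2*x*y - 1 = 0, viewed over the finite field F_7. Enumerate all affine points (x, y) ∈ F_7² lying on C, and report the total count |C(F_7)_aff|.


Affine F_7-points: {(1, 3), (2, 0), (3, 3), (4, 4), (5, 0), (6, 4)}; count = 6.

For each of the 49 pairs (x, y) ∈ F_7², evaluate f(x, y) mod 7. Record the zeros.
  x = 0: [0↦6, 1↦6, 2↦6, 3↦6, 4↦6, 5↦6, 6↦6]  zeros at y ∈ ∅
  x = 1: [0↦1, 1↦3, 2↦5, 3↦0, 4↦2, 5↦4, 6↦6]  zeros at y ∈ {3}
  x = 2: [0↦0, 1↦4, 2↦1, 3↦5, 4↦2, 5↦6, 6↦3]  zeros at y ∈ {0}
  x = 3: [0↦3, 1↦2, 2↦1, 3↦0, 4↦6, 5↦5, 6↦4]  zeros at y ∈ {3}
  x = 4: [0↦3, 1↦4, 2↦5, 3↦6, 4↦0, 5↦1, 6↦2]  zeros at y ∈ {4}
  x = 5: [0↦0, 1↦3, 2↦6, 3↦2, 4↦5, 5↦1, 6↦4]  zeros at y ∈ {0}
  x = 6: [0↦1, 1↦6, 2↦4, 3↦2, 4↦0, 5↦5, 6↦3]  zeros at y ∈ {4}
Collecting zeros: affine points = {(1, 3), (2, 0), (3, 3), (4, 4), (5, 0), (6, 4)}.
Total count |C(F_7)_aff| = 6.


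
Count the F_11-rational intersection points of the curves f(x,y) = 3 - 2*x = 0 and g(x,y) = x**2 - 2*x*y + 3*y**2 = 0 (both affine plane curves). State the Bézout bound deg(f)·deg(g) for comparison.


Common zeros: {(7, 2), (7, 10)}; count = 2; Bézout bound = 2.

deg(f) = 1, deg(g) = 2, so Bézout bound = 2.
Scan x ∈ F_11. For each x, list the y ∈ F_11 with f(x, y) ≡ 0 and those with g(x, y) ≡ 0 (mod 11); the common zeros in that column are the intersection.
  x = 0: f ≡ 0 at y ∈ ∅; g ≡ 0 at y ∈ {0}; common: ∅.
  x = 1: f ≡ 0 at y ∈ ∅; g ≡ 0 at y ∈ {3, 5}; common: ∅.
  x = 2: f ≡ 0 at y ∈ ∅; g ≡ 0 at y ∈ {6, 10}; common: ∅.
  x = 3: f ≡ 0 at y ∈ ∅; g ≡ 0 at y ∈ {4, 9}; common: ∅.
  x = 4: f ≡ 0 at y ∈ ∅; g ≡ 0 at y ∈ {1, 9}; common: ∅.
  x = 5: f ≡ 0 at y ∈ ∅; g ≡ 0 at y ∈ {3, 4}; common: ∅.
  x = 6: f ≡ 0 at y ∈ ∅; g ≡ 0 at y ∈ {7, 8}; common: ∅.
  x = 7: f ≡ 0 at y ∈ {0, 1, 2, 3, 4, 5, 6, 7, 8, 9, 10}; g ≡ 0 at y ∈ {2, 10}; common: {2, 10}.
  x = 8: f ≡ 0 at y ∈ ∅; g ≡ 0 at y ∈ {2, 7}; common: ∅.
  x = 9: f ≡ 0 at y ∈ ∅; g ≡ 0 at y ∈ {1, 5}; common: ∅.
  x = 10: f ≡ 0 at y ∈ ∅; g ≡ 0 at y ∈ {6, 8}; common: ∅.
Collecting: common zeros = {(7, 2), (7, 10)}, so the count is 2.
Comparison with the Bézout bound: 2 ≤ 2 = deg(f)·deg(g), as expected for curves with no common component (the bound is attained).


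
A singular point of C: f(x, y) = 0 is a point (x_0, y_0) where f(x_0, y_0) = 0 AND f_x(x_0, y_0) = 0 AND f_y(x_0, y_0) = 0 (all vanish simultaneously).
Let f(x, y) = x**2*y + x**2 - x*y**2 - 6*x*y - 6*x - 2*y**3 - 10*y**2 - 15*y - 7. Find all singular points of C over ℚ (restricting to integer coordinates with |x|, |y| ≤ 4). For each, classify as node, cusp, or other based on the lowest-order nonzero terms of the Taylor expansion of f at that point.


Singular points: {(1, -2)}; classification: node.

Compute partial derivatives:
  f_x = 2*x*y + 2*x - y**2 - 6*y - 6.
  f_y = x**2 - 2*x*y - 6*x - 6*y**2 - 20*y - 15.
Scan x_0 ∈ {−4, ..., 4}. For each x_0, f_y(x_0, y) is a polynomial in y; find its integer roots y ∈ {−4, ..., 4}, then test f_x and f at those candidates.
  x = -4: f_y(-4, y) = -6*y**2 - 12*y + 25; no integer root y with |y| ≤ 4.
  x = -3: f_y(-3, y) = -6*y**2 - 14*y + 12; vanishes at y ∈ {-3}. (-3, -3): f_x = 15 ≠ 0.
  x = -2: f_y(-2, y) = -6*y**2 - 16*y + 1; no integer root y with |y| ≤ 4.
  x = -1: f_y(-1, y) = -6*y**2 - 18*y - 8; no integer root y with |y| ≤ 4.
  x = 0: f_y(0, y) = -6*y**2 - 20*y - 15; no integer root y with |y| ≤ 4.
  x = 1: f_y(1, y) = -6*y**2 - 22*y - 20; vanishes at y ∈ {-2}. (1, -2): f_x = 0, f = 0 — SINGULAR.
  x = 2: f_y(2, y) = -6*y**2 - 24*y - 23; no integer root y with |y| ≤ 4.
  x = 3: f_y(3, y) = -6*y**2 - 26*y - 24; vanishes at y ∈ {-3}. (3, -3): f_x = -9 ≠ 0.
  x = 4: f_y(4, y) = -6*y**2 - 28*y - 23; no integer root y with |y| ≤ 4.
Only singular point on the grid: (1, -2).
Classify: substitute x = 1 + u, y = -2 + v and expand: f = u**2*v - u**2 - u*v**2 - 2*v**3 + v**2.
No constant or linear terms (consistent with a singular point). Quadratic part: -u**2 + v**2. Cubic part: u**2*v - u*v**2 - 2*v**3.
The quadratic part v**2 - u**2 = (v − u)(v + u) splits into two distinct linear factors, so there are two distinct tangent lines y − -2 = ±(x − 1) — this is a node (ordinary double point).
Classification: node.


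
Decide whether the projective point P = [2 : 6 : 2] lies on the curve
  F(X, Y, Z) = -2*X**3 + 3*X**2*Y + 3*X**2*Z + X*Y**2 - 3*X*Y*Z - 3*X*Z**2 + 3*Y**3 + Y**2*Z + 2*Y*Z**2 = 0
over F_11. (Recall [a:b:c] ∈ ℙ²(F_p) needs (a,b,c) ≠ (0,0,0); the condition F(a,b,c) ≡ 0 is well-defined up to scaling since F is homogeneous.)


F(2,6,2) ≡ 10 (mod 11); P is NOT on the curve.

Evaluate F(2, 6, 2) term-by-term (mod 11).
  -2*X**3 ↦ -2·8·1·1 = -16
  3*X**2*Y ↦ 3·4·6·1 = 72
  3*X**2*Z ↦ 3·4·1·2 = 24
  X*Y**2 ↦ 1·2·36·1 = 72
  -3*X*Y*Z ↦ -3·2·6·2 = -72
  -3*X*Z**2 ↦ -3·2·1·4 = -24
  3*Y**3 ↦ 3·1·216·1 = 648
  Y**2*Z ↦ 1·1·36·2 = 72
  2*Y*Z**2 ↦ 2·1·6·4 = 48
Sum: F(2, 6, 2) = (-16) + (72) + (24) + (72) + (-72) + (-24) + (648) + (72) + (48) = 824.
Reducing mod 11: 824 ≡ 10 (mod 11).
Since F(a, b, c) ≡ 10 ≠ 0 (mod 11), P does NOT lie on the curve.


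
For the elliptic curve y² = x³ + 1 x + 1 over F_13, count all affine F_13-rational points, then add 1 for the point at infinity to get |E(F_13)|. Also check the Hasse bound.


Affine points = {(0, 1), (0, 12), (1, 4), (1, 9), (4, 2), (4, 11), (5, 1), (5, 12), (7, 0), (8, 1), (8, 12), (10, 6), (10, 7), (11, 2), (11, 11), (12, 5), (12, 8)}; affine count = 17; |E(F_13)| = 18.

Discriminant check: Δ ∝ 4a³ + 27b² = 4·1³ + 27·1² = 4·1 + 27·1 ≡ 5 (mod 13). Nonzero ⇒ E is nonsingular.
For each x ∈ F_13, compute rhs = x³ + 1·x + 1 mod 13, then count y ∈ F_13 with y² ≡ rhs.
  x = 0: rhs = 1, matching y values: 1, 12 (2 points).
  x = 1: rhs = 3, matching y values: 4, 9 (2 points).
  x = 2: rhs = 11, matching y values: none (0 points).
  x = 3: rhs = 5, matching y values: none (0 points).
  x = 4: rhs = 4, matching y values: 2, 11 (2 points).
  x = 5: rhs = 1, matching y values: 1, 12 (2 points).
  x = 6: rhs = 2, matching y values: none (0 points).
  x = 7: rhs = 0, matching y values: 0 (1 points).
  x = 8: rhs = 1, matching y values: 1, 12 (2 points).
  x = 9: rhs = 11, matching y values: none (0 points).
  x = 10: rhs = 10, matching y values: 6, 7 (2 points).
  x = 11: rhs = 4, matching y values: 2, 11 (2 points).
  x = 12: rhs = 12, matching y values: 5, 8 (2 points).
Total affine count: 17.
Full point count |E(F_13)| = 17 + 1 = 18.
Hasse bound: |18 − (13+1)| = |4| = 4 ≤ 2√13 ≈ 7.2111 ✓.


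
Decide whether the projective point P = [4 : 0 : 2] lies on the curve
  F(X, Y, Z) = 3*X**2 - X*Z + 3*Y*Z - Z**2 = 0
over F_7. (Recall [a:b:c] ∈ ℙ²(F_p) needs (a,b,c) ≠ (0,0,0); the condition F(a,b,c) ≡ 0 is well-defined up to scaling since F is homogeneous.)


F(4,0,2) ≡ 1 (mod 7); P is NOT on the curve.

Evaluate F(4, 0, 2) term-by-term (mod 7).
  3*X**2 ↦ 3·16·1·1 = 48
  -X*Z ↦ -1·4·1·2 = -8
  3*Y*Z ↦ 3·1·0·2 = 0
  -Z**2 ↦ -1·1·1·4 = -4
Sum: F(4, 0, 2) = (48) + (-8) + (0) + (-4) = 36.
Reducing mod 7: 36 ≡ 1 (mod 7).
Since F(a, b, c) ≡ 1 ≠ 0 (mod 7), P does NOT lie on the curve.


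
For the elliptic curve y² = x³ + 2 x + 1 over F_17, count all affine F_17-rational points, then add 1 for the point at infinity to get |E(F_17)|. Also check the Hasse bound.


Affine points = {(0, 1), (0, 16), (1, 2), (1, 15), (2, 8), (2, 9), (3, 0), (5, 0), (6, 5), (6, 12), (7, 1), (7, 16), (8, 6), (8, 11), (9, 0), (10, 1), (10, 16), (12, 6), (12, 11), (14, 6), (14, 11), (16, 7), (16, 10)}; affine count = 23; |E(F_17)| = 24.

Discriminant check: Δ ∝ 4a³ + 27b² = 4·2³ + 27·1² = 4·8 + 27·1 ≡ 8 (mod 17). Nonzero ⇒ E is nonsingular.
For each x ∈ F_17, compute rhs = x³ + 2·x + 1 mod 17, then count y ∈ F_17 with y² ≡ rhs.
  x = 0: rhs = 1, matching y values: 1, 16 (2 points).
  x = 1: rhs = 4, matching y values: 2, 15 (2 points).
  x = 2: rhs = 13, matching y values: 8, 9 (2 points).
  x = 3: rhs = 0, matching y values: 0 (1 points).
  x = 4: rhs = 5, matching y values: none (0 points).
  x = 5: rhs = 0, matching y values: 0 (1 points).
  x = 6: rhs = 8, matching y values: 5, 12 (2 points).
  x = 7: rhs = 1, matching y values: 1, 16 (2 points).
  x = 8: rhs = 2, matching y values: 6, 11 (2 points).
  x = 9: rhs = 0, matching y values: 0 (1 points).
  x = 10: rhs = 1, matching y values: 1, 16 (2 points).
  x = 11: rhs = 11, matching y values: none (0 points).
  x = 12: rhs = 2, matching y values: 6, 11 (2 points).
  x = 13: rhs = 14, matching y values: none (0 points).
  x = 14: rhs = 2, matching y values: 6, 11 (2 points).
  x = 15: rhs = 6, matching y values: none (0 points).
  x = 16: rhs = 15, matching y values: 7, 10 (2 points).
Total affine count: 23.
Full point count |E(F_17)| = 23 + 1 = 24.
Hasse bound: |24 − (17+1)| = |6| = 6 ≤ 2√17 ≈ 8.2462 ✓.


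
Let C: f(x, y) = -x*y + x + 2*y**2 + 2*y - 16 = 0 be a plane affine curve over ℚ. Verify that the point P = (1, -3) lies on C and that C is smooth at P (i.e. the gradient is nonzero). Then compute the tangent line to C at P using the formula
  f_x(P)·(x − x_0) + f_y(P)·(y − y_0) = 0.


Tangent line at P: 4*x - 11*y - 37 = 0.

Step 1: f(1, -3) = 0, so P lies on C.
Step 2: partial derivatives
  f_x(x, y) = 1 - y, f_y(x, y) = -x + 4*y + 2.
  f_x(P) = 4, f_y(P) = -11 (gradient nonzero, so P is smooth).
Step 3: tangent line at P: 4·(x − 1) + -11·(y − -3) = 0.
Expanding: 4*x - 11*y - 37 = 0.


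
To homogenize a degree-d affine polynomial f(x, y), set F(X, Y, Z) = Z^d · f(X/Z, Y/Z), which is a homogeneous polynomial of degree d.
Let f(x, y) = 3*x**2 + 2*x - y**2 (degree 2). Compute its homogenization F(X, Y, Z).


F(X, Y, Z) = 3*X**2 + 2*X*Z - Y**2

deg(f) = 2.
Substitute x = X/Z, y = Y/Z into f, then multiply by Z^2.
  monomial 3·x^2·y^0 ↦ 3·X^2·Y^0·Z^0.
  monomial 2·x^1·y^0 ↦ 2·X^1·Y^0·Z^1.
  monomial -1·x^0·y^2 ↦ -1·X^0·Y^2·Z^0.
Collecting: F(X, Y, Z) = 3*X**2 + 2*X*Z - Y**2.


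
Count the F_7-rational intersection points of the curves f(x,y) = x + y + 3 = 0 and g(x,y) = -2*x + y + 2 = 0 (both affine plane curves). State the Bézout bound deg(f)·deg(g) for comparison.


Common zeros: {(2, 2)}; count = 1; Bézout bound = 1.

deg(f) = 1, deg(g) = 1, so Bézout bound = 1.
Scan x ∈ F_7. For each x, list the y ∈ F_7 with f(x, y) ≡ 0 and those with g(x, y) ≡ 0 (mod 7); the common zeros in that column are the intersection.
  x = 0: f ≡ 0 at y ∈ {4}; g ≡ 0 at y ∈ {5}; common: ∅.
  x = 1: f ≡ 0 at y ∈ {3}; g ≡ 0 at y ∈ {0}; common: ∅.
  x = 2: f ≡ 0 at y ∈ {2}; g ≡ 0 at y ∈ {2}; common: {2}.
  x = 3: f ≡ 0 at y ∈ {1}; g ≡ 0 at y ∈ {4}; common: ∅.
  x = 4: f ≡ 0 at y ∈ {0}; g ≡ 0 at y ∈ {6}; common: ∅.
  x = 5: f ≡ 0 at y ∈ {6}; g ≡ 0 at y ∈ {1}; common: ∅.
  x = 6: f ≡ 0 at y ∈ {5}; g ≡ 0 at y ∈ {3}; common: ∅.
Collecting: common zeros = {(2, 2)}, so the count is 1.
Comparison with the Bézout bound: 1 ≤ 1 = deg(f)·deg(g), as expected for curves with no common component (the bound is attained).


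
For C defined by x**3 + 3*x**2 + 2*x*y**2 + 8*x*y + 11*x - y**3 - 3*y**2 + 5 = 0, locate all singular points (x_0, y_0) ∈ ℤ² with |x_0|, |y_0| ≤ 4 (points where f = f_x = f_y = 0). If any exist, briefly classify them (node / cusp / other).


Singular points: {(-1, -2)}; classification: cusp.

Compute partial derivatives:
  f_x = 3*x**2 + 6*x + 2*y**2 + 8*y + 11.
  f_y = 4*x*y + 8*x - 3*y**2 - 6*y.
Scan x_0 ∈ {−4, ..., 4}. For each x_0, f_y(x_0, y) is a polynomial in y; find its integer roots y ∈ {−4, ..., 4}, then test f_x and f at those candidates.
  x = -4: f_y(-4, y) = -3*y**2 - 22*y - 32; vanishes at y ∈ {-2}. (-4, -2): f_x = 27 ≠ 0.
  x = -3: f_y(-3, y) = -3*y**2 - 18*y - 24; vanishes at y ∈ {-4, -2}. (-3, -4): f_x = 20 ≠ 0; (-3, -2): f_x = 12 ≠ 0.
  x = -2: f_y(-2, y) = -3*y**2 - 14*y - 16; vanishes at y ∈ {-2}. (-2, -2): f_x = 3 ≠ 0.
  x = -1: f_y(-1, y) = -3*y**2 - 10*y - 8; vanishes at y ∈ {-2}. (-1, -2): f_x = 0, f = 0 — SINGULAR.
  x = 0: f_y(0, y) = -3*y**2 - 6*y; vanishes at y ∈ {-2, 0}. (0, -2): f_x = 3 ≠ 0; (0, 0): f_x = 11 ≠ 0.
  x = 1: f_y(1, y) = -3*y**2 - 2*y + 8; vanishes at y ∈ {-2}. (1, -2): f_x = 12 ≠ 0.
  x = 2: f_y(2, y) = -3*y**2 + 2*y + 16; vanishes at y ∈ {-2}. (2, -2): f_x = 27 ≠ 0.
  x = 3: f_y(3, y) = -3*y**2 + 6*y + 24; vanishes at y ∈ {-2, 4}. (3, -2): f_x = 48 ≠ 0; (3, 4): f_x = 120 ≠ 0.
  x = 4: f_y(4, y) = -3*y**2 + 10*y + 32; vanishes at y ∈ {-2}. (4, -2): f_x = 75 ≠ 0.
Only singular point on the grid: (-1, -2).
Classify: substitute x = -1 + u, y = -2 + v and expand: f = u**3 + 2*u*v**2 - v**3 + v**2.
No constant or linear terms (consistent with a singular point). Quadratic part: v**2. Cubic part: u**3 + 2*u*v**2 - v**3.
The quadratic part v**2 is a perfect square, so there is a single (double) tangent line v = 0, i.e. y = -2. Restricting the cubic part to that line (v = 0) leaves u**3 ≠ 0, so f is not divisible by v and the branch is v² ≈ -u**3 to lowest order — this is a cusp.
Classification: cusp.


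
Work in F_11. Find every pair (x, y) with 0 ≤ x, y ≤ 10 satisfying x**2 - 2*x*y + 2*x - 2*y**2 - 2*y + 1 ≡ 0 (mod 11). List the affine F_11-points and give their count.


Affine F_11-points: {(0, 2), (0, 8), (1, 4), (1, 5), (2, 2), (2, 6), (3, 8), (3, 10), (4, 7), (4, 10), (5, 1), (5, 4), (6, 1), (6, 3), (7, 5), (7, 9), (8, 6), (8, 7), (9, 3), (9, 9), (10, 0)}; count = 21.

For each of the 121 pairs (x, y) ∈ F_11², evaluate f(x, y) mod 11. Record the zeros.
  x = 0: [0↦1, 1↦8, 2↦0, 3↦10, 4↦5, 5↦7, 6↦5, 7↦10, 8↦0, 9↦8, 10↦1]  zeros at y ∈ {2, 8}
  x = 1: [0↦4, 1↦9, 2↦10, 3↦7, 4↦0, 5↦0, 6↦7, 7↦10, 8↦9, 9↦4, 10↦6]  zeros at y ∈ {4, 5}
  x = 2: [0↦9, 1↦1, 2↦0, 3↦6, 4↦8, 5↦6, 6↦0, 7↦1, 8↦9, 9↦2, 10↦2]  zeros at y ∈ {2, 6}
  x = 3: [0↦5, 1↦6, 2↦3, 3↦7, 4↦7, 5↦3, 6↦6, 7↦5, 8↦0, 9↦2, 10↦0]  zeros at y ∈ {8, 10}
  x = 4: [0↦3, 1↦2, 2↦8, 3↦10, 4↦8, 5↦2, 6↦3, 7↦0, 8↦4, 9↦4, 10↦0]  zeros at y ∈ {7, 10}
  x = 5: [0↦3, 1↦0, 2↦4, 3↦4, 4↦0, 5↦3, 6↦2, 7↦8, 8↦10, 9↦8, 10↦2]  zeros at y ∈ {1, 4}
  x = 6: [0↦5, 1↦0, 2↦2, 3↦0, 4↦5, 5↦6, 6↦3, 7↦7, 8↦7, 9↦3, 10↦6]  zeros at y ∈ {1, 3}
  x = 7: [0↦9, 1↦2, 2↦2, 3↦9, 4↦1, 5↦0, 6↦6, 7↦8, 8↦6, 9↦0, 10↦1]  zeros at y ∈ {5, 9}
  x = 8: [0↦4, 1↦6, 2↦4, 3↦9, 4↦10, 5↦7, 6↦0, 7↦0, 8↦7, 9↦10, 10↦9]  zeros at y ∈ {6, 7}
  x = 9: [0↦1, 1↦1, 2↦8, 3↦0, 4↦10, 5↦5, 6↦7, 7↦5, 8↦10, 9↦0, 10↦8]  zeros at y ∈ {3, 9}
  x = 10: [0↦0, 1↦9, 2↦3, 3↦4, 4↦1, 5↦5, 6↦5, 7↦1, 8↦4, 9↦3, 10↦9]  zeros at y ∈ {0}
Collecting zeros: affine points = {(0, 2), (0, 8), (1, 4), (1, 5), (2, 2), (2, 6), (3, 8), (3, 10), (4, 7), (4, 10), (5, 1), (5, 4), (6, 1), (6, 3), (7, 5), (7, 9), (8, 6), (8, 7), (9, 3), (9, 9), (10, 0)}.
Total count |C(F_11)_aff| = 21.
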